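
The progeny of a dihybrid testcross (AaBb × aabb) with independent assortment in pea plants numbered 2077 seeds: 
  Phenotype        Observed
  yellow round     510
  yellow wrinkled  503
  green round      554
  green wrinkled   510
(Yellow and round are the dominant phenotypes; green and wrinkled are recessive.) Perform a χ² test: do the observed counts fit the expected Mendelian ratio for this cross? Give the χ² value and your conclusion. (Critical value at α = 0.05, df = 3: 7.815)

A dihybrid testcross with independent assortment gives a 1:1:1:1 ratio.
Under the 1:1:1:1 hypothesis (Σ ratio = 4, N = 2077):
  yellow round: 2077 × 1/4 = 519.25
  yellow wrinkled: 2077 × 1/4 = 519.25
  green round: 2077 × 1/4 = 519.25
  green wrinkled: 2077 × 1/4 = 519.25
χ² = Σ (O − E)² / E
  yellow round: (510 − 519.25)² / 519.25 = 0.1648
  yellow wrinkled: (503 − 519.25)² / 519.25 = 0.5085
  green round: (554 − 519.25)² / 519.25 = 2.3256
  green wrinkled: (510 − 519.25)² / 519.25 = 0.1648
χ² = 0.1648 + 0.5085 + 2.3256 + 0.1648 = 3.1637 ≈ 3.164
Degrees of freedom = 4 − 1 = 3; critical value at α = 0.05 is 7.815.
Since 3.164 < 7.815, we fail to reject the null hypothesis — the data are consistent with the 1:1:1:1 ratio.

3.164; consistent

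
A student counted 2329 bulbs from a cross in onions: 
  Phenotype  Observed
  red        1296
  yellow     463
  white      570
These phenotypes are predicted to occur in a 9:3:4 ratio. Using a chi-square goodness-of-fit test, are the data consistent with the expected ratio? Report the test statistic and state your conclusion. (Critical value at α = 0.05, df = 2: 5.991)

1.994; consistent

Expected counts for N = 2329 under a 9:3:4 ratio (total parts = 16):
  red: 2329 × 9/16 = 1310.0625
  yellow: 2329 × 3/16 = 436.6875
  white: 2329 × 4/16 = 582.25
χ² = Σ (O − E)² / E
  red: (1296 − 1310.0625)² / 1310.0625 = 0.1509
  yellow: (463 − 436.6875)² / 436.6875 = 1.5855
  white: (570 − 582.25)² / 582.25 = 0.2577
χ² = 0.1509 + 1.5855 + 0.2577 = 1.9941 ≈ 1.994
Degrees of freedom = 3 − 1 = 2; critical value at α = 0.05 is 5.991.
Since 1.994 < 5.991, we fail to reject the null hypothesis — the data are consistent with the 9:3:4 ratio.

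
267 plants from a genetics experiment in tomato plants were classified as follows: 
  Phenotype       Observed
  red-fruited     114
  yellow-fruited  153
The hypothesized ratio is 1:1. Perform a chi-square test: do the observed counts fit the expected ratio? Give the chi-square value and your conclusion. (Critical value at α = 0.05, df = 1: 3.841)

Under the 1:1 hypothesis (Σ ratio = 2, N = 267):
  red-fruited: 267 × 1/2 = 133.5
  yellow-fruited: 267 × 1/2 = 133.5
χ² = Σ (O − E)² / E
  red-fruited: (114 − 133.5)² / 133.5 = 2.8483
  yellow-fruited: (153 − 133.5)² / 133.5 = 2.8483
χ² = 2.8483 + 2.8483 = 5.6966 ≈ 5.697
Degrees of freedom = 2 − 1 = 1; critical value at α = 0.05 is 3.841.
Since 5.697 > 3.841, we reject the null hypothesis — the data do not fit the 1:1 ratio.

5.697; not consistent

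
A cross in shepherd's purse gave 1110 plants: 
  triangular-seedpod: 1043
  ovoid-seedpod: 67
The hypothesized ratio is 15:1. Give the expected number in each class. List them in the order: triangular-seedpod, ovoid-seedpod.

1040.625, 69.375

Total ratio parts = 16. Expected numbers out of 1110:
  triangular-seedpod: 1110 × 15/16 = 1040.625
  ovoid-seedpod: 1110 × 1/16 = 69.375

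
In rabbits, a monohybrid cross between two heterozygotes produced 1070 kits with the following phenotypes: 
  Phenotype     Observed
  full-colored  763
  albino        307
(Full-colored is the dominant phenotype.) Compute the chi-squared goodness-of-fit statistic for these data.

For a monohybrid cross between heterozygotes with complete dominance, the expected phenotypic ratio is 3:1.
Expected counts for N = 1070 under a 3:1 ratio (total parts = 4):
  full-colored: 1070 × 3/4 = 802.5
  albino: 1070 × 1/4 = 267.5
χ² = Σ (O − E)² / E
  full-colored: (763 − 802.5)² / 802.5 = 1.9442
  albino: (307 − 267.5)² / 267.5 = 5.8327
χ² = 1.9442 + 5.8327 = 7.7769 ≈ 7.777

7.777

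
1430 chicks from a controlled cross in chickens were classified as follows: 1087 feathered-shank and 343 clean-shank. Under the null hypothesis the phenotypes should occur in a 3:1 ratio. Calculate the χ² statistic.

0.784

Under the 3:1 hypothesis (Σ ratio = 4, N = 1430):
  feathered-shank: 1430 × 3/4 = 1072.5
  clean-shank: 1430 × 1/4 = 357.5
χ² = Σ (O − E)² / E
  feathered-shank: (1087 − 1072.5)² / 1072.5 = 0.1960
  clean-shank: (343 − 357.5)² / 357.5 = 0.5881
χ² = 0.1960 + 0.5881 = 0.7841 ≈ 0.784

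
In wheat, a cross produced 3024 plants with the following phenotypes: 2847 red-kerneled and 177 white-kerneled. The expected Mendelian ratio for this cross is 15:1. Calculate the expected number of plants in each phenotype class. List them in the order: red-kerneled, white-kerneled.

2835, 189

Under the 15:1 hypothesis (Σ ratio = 16, N = 3024):
  red-kerneled: 3024 × 15/16 = 2835
  white-kerneled: 3024 × 1/16 = 189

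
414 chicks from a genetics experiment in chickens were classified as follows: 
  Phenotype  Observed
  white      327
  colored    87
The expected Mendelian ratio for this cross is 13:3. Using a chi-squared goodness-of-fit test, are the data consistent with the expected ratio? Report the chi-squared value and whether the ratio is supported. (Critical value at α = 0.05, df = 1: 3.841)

Expected counts for N = 414 under a 13:3 ratio (total parts = 16):
  white: 414 × 13/16 = 336.375
  colored: 414 × 3/16 = 77.625
χ² = Σ (O − E)² / E
  white: (327 − 336.375)² / 336.375 = 0.2613
  colored: (87 − 77.625)² / 77.625 = 1.1322
χ² = 0.2613 + 1.1322 = 1.3935 ≈ 1.394
Degrees of freedom = 2 − 1 = 1; critical value at α = 0.05 is 3.841.
Since 1.394 < 3.841, we fail to reject the null hypothesis — the data are consistent with the 13:3 ratio.

1.394; consistent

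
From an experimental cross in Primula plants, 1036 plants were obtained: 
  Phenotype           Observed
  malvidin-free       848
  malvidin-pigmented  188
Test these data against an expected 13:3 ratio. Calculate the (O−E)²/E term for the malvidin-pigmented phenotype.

Expected counts for N = 1036 under a 13:3 ratio (total parts = 16):
  malvidin-free: 1036 × 13/16 = 841.75
  malvidin-pigmented: 1036 × 3/16 = 194.25
Contribution of malvidin-pigmented: (188 − 194.25)² / 194.25 = 0.2011

0.201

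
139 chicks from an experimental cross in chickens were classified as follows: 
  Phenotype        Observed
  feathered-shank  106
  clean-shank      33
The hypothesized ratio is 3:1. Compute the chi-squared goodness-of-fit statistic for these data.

0.118

Under the 3:1 hypothesis (Σ ratio = 4, N = 139):
  feathered-shank: 139 × 3/4 = 104.25
  clean-shank: 139 × 1/4 = 34.75
χ² = Σ (O − E)² / E
  feathered-shank: (106 − 104.25)² / 104.25 = 0.0294
  clean-shank: (33 − 34.75)² / 34.75 = 0.0881
χ² = 0.0294 + 0.0881 = 0.1175 ≈ 0.118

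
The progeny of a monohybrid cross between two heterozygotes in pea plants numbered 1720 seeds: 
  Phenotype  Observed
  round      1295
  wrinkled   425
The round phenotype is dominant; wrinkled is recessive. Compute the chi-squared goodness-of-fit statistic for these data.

For a monohybrid cross between heterozygotes with complete dominance, the expected phenotypic ratio is 3:1.
The 3:1 ratio has 4 parts, so with N = 1720 the expected counts are:
  round: 1720 × 3/4 = 1290
  wrinkled: 1720 × 1/4 = 430
χ² = Σ (O − E)² / E
  round: (1295 − 1290)² / 1290 = 0.0194
  wrinkled: (425 − 430)² / 430 = 0.0581
χ² = 0.0194 + 0.0581 = 0.0775 ≈ 0.078

0.078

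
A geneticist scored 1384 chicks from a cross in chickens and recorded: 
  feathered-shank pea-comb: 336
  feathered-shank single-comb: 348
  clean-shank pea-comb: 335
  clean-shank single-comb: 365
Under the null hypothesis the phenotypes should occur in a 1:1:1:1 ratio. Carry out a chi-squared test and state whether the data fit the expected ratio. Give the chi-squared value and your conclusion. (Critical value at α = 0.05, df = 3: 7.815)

Total ratio parts = 4. Expected numbers out of 1384:
  feathered-shank pea-comb: 1384 × 1/4 = 346
  feathered-shank single-comb: 1384 × 1/4 = 346
  clean-shank pea-comb: 1384 × 1/4 = 346
  clean-shank single-comb: 1384 × 1/4 = 346
χ² = Σ (O − E)² / E
  feathered-shank pea-comb: (336 − 346)² / 346 = 0.2890
  feathered-shank single-comb: (348 − 346)² / 346 = 0.0116
  clean-shank pea-comb: (335 − 346)² / 346 = 0.3497
  clean-shank single-comb: (365 − 346)² / 346 = 1.0434
χ² = 0.2890 + 0.0116 + 0.3497 + 1.0434 = 1.6937 ≈ 1.694
Degrees of freedom = 4 − 1 = 3; critical value at α = 0.05 is 7.815.
Since 1.694 < 7.815, we fail to reject the null hypothesis — the data are consistent with the 1:1:1:1 ratio.

1.694; consistent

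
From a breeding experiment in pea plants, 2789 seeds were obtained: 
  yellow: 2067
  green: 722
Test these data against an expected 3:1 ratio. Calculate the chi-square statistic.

1.171

The 3:1 ratio has 4 parts, so with N = 2789 the expected counts are:
  yellow: 2789 × 3/4 = 2091.75
  green: 2789 × 1/4 = 697.25
χ² = Σ (O − E)² / E
  yellow: (2067 − 2091.75)² / 2091.75 = 0.2928
  green: (722 − 697.25)² / 697.25 = 0.8785
χ² = 0.2928 + 0.8785 = 1.1713 ≈ 1.171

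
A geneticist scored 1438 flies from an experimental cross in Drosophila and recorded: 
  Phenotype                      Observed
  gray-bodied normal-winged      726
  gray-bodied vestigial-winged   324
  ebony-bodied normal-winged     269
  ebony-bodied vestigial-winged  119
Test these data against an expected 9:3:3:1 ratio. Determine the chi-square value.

Expected counts for N = 1438 under a 9:3:3:1 ratio (total parts = 16):
  gray-bodied normal-winged: 1438 × 9/16 = 808.875
  gray-bodied vestigial-winged: 1438 × 3/16 = 269.625
  ebony-bodied normal-winged: 1438 × 3/16 = 269.625
  ebony-bodied vestigial-winged: 1438 × 1/16 = 89.875
χ² = Σ (O − E)² / E
  gray-bodied normal-winged: (726 − 808.875)² / 808.875 = 8.4911
  gray-bodied vestigial-winged: (324 − 269.625)² / 269.625 = 10.9658
  ebony-bodied normal-winged: (269 − 269.625)² / 269.625 = 0.0014
  ebony-bodied vestigial-winged: (119 − 89.875)² / 89.875 = 9.4383
χ² = 8.4911 + 10.9658 + 0.0014 + 9.4383 = 28.8966 ≈ 28.897

28.897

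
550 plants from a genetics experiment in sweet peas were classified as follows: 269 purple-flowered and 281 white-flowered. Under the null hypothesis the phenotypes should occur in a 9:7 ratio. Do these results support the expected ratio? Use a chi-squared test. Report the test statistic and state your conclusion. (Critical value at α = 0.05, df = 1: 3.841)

12.044; not consistent

The 9:7 ratio has 16 parts, so with N = 550 the expected counts are:
  purple-flowered: 550 × 9/16 = 309.375
  white-flowered: 550 × 7/16 = 240.625
χ² = Σ (O − E)² / E
  purple-flowered: (269 − 309.375)² / 309.375 = 5.2691
  white-flowered: (281 − 240.625)² / 240.625 = 6.7746
χ² = 5.2691 + 6.7746 = 12.0437 ≈ 12.044
Degrees of freedom = 2 − 1 = 1; critical value at α = 0.05 is 3.841.
Since 12.044 > 3.841, we reject the null hypothesis — the data do not fit the 9:7 ratio.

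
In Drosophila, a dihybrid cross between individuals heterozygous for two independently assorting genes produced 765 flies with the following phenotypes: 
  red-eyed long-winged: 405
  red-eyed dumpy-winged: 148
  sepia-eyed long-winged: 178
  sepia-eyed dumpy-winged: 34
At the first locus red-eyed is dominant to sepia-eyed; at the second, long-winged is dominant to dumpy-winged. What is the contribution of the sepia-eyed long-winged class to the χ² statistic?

A dihybrid F₂ with independent assortment and complete dominance at both loci gives a 9:3:3:1 phenotypic ratio.
Expected counts for N = 765 under a 9:3:3:1 ratio (total parts = 16):
  red-eyed long-winged: 765 × 9/16 = 430.3125
  red-eyed dumpy-winged: 765 × 3/16 = 143.4375
  sepia-eyed long-winged: 765 × 3/16 = 143.4375
  sepia-eyed dumpy-winged: 765 × 1/16 = 47.8125
Contribution of sepia-eyed long-winged: (178 − 143.4375)² / 143.4375 = 8.3281

8.328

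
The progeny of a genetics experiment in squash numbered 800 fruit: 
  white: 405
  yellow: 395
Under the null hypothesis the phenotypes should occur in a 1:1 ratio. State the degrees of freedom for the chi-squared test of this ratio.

A goodness-of-fit test with 2 phenotype classes has df = 2 − 1 = 1.

1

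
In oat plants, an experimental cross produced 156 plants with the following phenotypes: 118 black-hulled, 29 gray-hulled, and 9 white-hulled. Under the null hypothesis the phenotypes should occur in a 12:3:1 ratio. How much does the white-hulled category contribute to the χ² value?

Total ratio parts = 16. Expected numbers out of 156:
  black-hulled: 156 × 12/16 = 117
  gray-hulled: 156 × 3/16 = 29.25
  white-hulled: 156 × 1/16 = 9.75
Contribution of white-hulled: (9 − 9.75)² / 9.75 = 0.0577

0.058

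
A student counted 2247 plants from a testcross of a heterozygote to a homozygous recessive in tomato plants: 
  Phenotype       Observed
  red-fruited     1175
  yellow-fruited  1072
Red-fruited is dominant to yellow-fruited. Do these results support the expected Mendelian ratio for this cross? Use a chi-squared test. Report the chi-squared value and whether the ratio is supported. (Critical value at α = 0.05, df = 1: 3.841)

4.721; not consistent

A testcross of a heterozygote (Aa × aa) gives a 1:1 phenotypic ratio.
Under the 1:1 hypothesis (Σ ratio = 2, N = 2247):
  red-fruited: 2247 × 1/2 = 1123.5
  yellow-fruited: 2247 × 1/2 = 1123.5
χ² = Σ (O − E)² / E
  red-fruited: (1175 − 1123.5)² / 1123.5 = 2.3607
  yellow-fruited: (1072 − 1123.5)² / 1123.5 = 2.3607
χ² = 2.3607 + 2.3607 = 4.7214 ≈ 4.721
Degrees of freedom = 2 − 1 = 1; critical value at α = 0.05 is 3.841.
Since 4.721 > 3.841, we reject the null hypothesis — the data do not fit the 1:1 ratio.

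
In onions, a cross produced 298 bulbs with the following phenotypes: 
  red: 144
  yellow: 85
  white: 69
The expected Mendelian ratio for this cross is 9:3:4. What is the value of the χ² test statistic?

The 9:3:4 ratio has 16 parts, so with N = 298 the expected counts are:
  red: 298 × 9/16 = 167.625
  yellow: 298 × 3/16 = 55.875
  white: 298 × 4/16 = 74.5
χ² = Σ (O − E)² / E
  red: (144 − 167.625)² / 167.625 = 3.3297
  yellow: (85 − 55.875)² / 55.875 = 15.1815
  white: (69 − 74.5)² / 74.5 = 0.4060
χ² = 3.3297 + 15.1815 + 0.4060 = 18.9172 ≈ 18.917

18.917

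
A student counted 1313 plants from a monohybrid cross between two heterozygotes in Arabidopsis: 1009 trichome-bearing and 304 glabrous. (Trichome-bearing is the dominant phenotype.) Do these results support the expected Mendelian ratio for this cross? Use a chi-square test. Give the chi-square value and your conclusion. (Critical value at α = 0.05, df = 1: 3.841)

2.389; consistent

For a monohybrid cross between heterozygotes with complete dominance, the expected phenotypic ratio is 3:1.
Total ratio parts = 4. Expected numbers out of 1313:
  trichome-bearing: 1313 × 3/4 = 984.75
  glabrous: 1313 × 1/4 = 328.25
χ² = Σ (O − E)² / E
  trichome-bearing: (1009 − 984.75)² / 984.75 = 0.5972
  glabrous: (304 − 328.25)² / 328.25 = 1.7915
χ² = 0.5972 + 1.7915 = 2.3887 ≈ 2.389
Degrees of freedom = 2 − 1 = 1; critical value at α = 0.05 is 3.841.
Since 2.389 < 3.841, we fail to reject the null hypothesis — the data are consistent with the 3:1 ratio.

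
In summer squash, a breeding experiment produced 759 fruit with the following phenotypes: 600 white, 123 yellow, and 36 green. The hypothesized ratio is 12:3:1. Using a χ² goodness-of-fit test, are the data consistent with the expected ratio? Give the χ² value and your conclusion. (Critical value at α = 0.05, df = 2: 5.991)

7.040; not consistent

Expected counts for N = 759 under a 12:3:1 ratio (total parts = 16):
  white: 759 × 12/16 = 569.25
  yellow: 759 × 3/16 = 142.3125
  green: 759 × 1/16 = 47.4375
χ² = Σ (O − E)² / E
  white: (600 − 569.25)² / 569.25 = 1.6611
  yellow: (123 − 142.3125)² / 142.3125 = 2.6208
  green: (36 − 47.4375)² / 47.4375 = 2.7577
χ² = 1.6611 + 2.6208 + 2.7577 = 7.0396 ≈ 7.040
Degrees of freedom = 3 − 1 = 2; critical value at α = 0.05 is 5.991.
Since 7.040 > 5.991, we reject the null hypothesis — the data do not fit the 12:3:1 ratio.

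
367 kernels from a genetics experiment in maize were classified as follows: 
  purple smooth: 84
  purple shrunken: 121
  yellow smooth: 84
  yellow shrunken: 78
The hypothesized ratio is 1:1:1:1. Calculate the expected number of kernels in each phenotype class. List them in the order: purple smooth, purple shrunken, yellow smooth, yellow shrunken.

91.75, 91.75, 91.75, 91.75

The 1:1:1:1 ratio has 4 parts, so with N = 367 the expected counts are:
  purple smooth: 367 × 1/4 = 91.75
  purple shrunken: 367 × 1/4 = 91.75
  yellow smooth: 367 × 1/4 = 91.75
  yellow shrunken: 367 × 1/4 = 91.75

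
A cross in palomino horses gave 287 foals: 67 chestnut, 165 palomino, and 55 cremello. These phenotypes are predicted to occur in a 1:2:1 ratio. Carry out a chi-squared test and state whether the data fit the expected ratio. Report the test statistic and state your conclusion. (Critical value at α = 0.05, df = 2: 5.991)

7.446; not consistent

Total ratio parts = 4. Expected numbers out of 287:
  chestnut: 287 × 1/4 = 71.75
  palomino: 287 × 2/4 = 143.5
  cremello: 287 × 1/4 = 71.75
χ² = Σ (O − E)² / E
  chestnut: (67 − 71.75)² / 71.75 = 0.3145
  palomino: (165 − 143.5)² / 143.5 = 3.2213
  cremello: (55 − 71.75)² / 71.75 = 3.9103
χ² = 0.3145 + 3.2213 + 3.9103 = 7.4461 ≈ 7.446
Degrees of freedom = 3 − 1 = 2; critical value at α = 0.05 is 5.991.
Since 7.446 > 5.991, we reject the null hypothesis — the data do not fit the 1:2:1 ratio.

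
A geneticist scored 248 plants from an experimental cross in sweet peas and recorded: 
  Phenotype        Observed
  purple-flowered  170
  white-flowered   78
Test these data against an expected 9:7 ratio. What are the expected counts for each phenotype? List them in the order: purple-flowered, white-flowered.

Total ratio parts = 16. Expected numbers out of 248:
  purple-flowered: 248 × 9/16 = 139.5
  white-flowered: 248 × 7/16 = 108.5

139.5, 108.5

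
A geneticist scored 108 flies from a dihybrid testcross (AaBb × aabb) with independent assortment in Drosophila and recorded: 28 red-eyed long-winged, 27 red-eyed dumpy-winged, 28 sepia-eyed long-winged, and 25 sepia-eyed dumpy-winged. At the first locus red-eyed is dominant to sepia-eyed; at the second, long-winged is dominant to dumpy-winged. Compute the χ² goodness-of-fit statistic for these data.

0.222

A dihybrid testcross with independent assortment gives a 1:1:1:1 ratio.
The 1:1:1:1 ratio has 4 parts, so with N = 108 the expected counts are:
  red-eyed long-winged: 108 × 1/4 = 27
  red-eyed dumpy-winged: 108 × 1/4 = 27
  sepia-eyed long-winged: 108 × 1/4 = 27
  sepia-eyed dumpy-winged: 108 × 1/4 = 27
χ² = Σ (O − E)² / E
  red-eyed long-winged: (28 − 27)² / 27 = 0.0370
  red-eyed dumpy-winged: (27 − 27)² / 27 = 0.0000
  sepia-eyed long-winged: (28 − 27)² / 27 = 0.0370
  sepia-eyed dumpy-winged: (25 − 27)² / 27 = 0.1481
χ² = 0.0370 + 0.0000 + 0.0370 + 0.1481 = 0.2221 ≈ 0.222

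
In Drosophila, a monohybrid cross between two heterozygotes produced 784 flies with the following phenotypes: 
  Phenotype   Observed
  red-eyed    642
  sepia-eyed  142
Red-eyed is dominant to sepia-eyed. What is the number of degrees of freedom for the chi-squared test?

1

For a monohybrid cross between heterozygotes with complete dominance, the expected phenotypic ratio is 3:1.
A goodness-of-fit test with 2 phenotype classes has df = 2 − 1 = 1.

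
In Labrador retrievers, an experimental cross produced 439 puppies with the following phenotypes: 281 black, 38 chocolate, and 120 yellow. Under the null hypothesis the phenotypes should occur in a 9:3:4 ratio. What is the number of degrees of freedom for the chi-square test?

2

A goodness-of-fit test with 3 phenotype classes has df = 3 − 1 = 2.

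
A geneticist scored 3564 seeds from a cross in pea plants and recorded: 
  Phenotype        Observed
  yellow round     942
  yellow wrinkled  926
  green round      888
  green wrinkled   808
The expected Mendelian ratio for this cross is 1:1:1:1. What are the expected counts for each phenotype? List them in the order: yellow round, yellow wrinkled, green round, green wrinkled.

891, 891, 891, 891

Total ratio parts = 4. Expected numbers out of 3564:
  yellow round: 3564 × 1/4 = 891
  yellow wrinkled: 3564 × 1/4 = 891
  green round: 3564 × 1/4 = 891
  green wrinkled: 3564 × 1/4 = 891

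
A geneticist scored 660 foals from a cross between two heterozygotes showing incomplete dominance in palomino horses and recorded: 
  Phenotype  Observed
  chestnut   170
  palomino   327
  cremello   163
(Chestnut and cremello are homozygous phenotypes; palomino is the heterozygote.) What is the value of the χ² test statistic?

With incomplete dominance, a heterozygote × heterozygote cross gives a 1:2:1 phenotypic ratio.
Expected counts for N = 660 under a 1:2:1 ratio (total parts = 4):
  chestnut: 660 × 1/4 = 165
  palomino: 660 × 2/4 = 330
  cremello: 660 × 1/4 = 165
χ² = Σ (O − E)² / E
  chestnut: (170 − 165)² / 165 = 0.1515
  palomino: (327 − 330)² / 330 = 0.0273
  cremello: (163 − 165)² / 165 = 0.0242
χ² = 0.1515 + 0.0273 + 0.0242 = 0.203

0.203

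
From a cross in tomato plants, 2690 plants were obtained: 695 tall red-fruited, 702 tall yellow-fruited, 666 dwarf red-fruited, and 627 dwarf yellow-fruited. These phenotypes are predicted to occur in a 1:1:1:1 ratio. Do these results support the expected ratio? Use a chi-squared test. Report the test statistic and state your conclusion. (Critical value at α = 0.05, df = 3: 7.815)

Under the 1:1:1:1 hypothesis (Σ ratio = 4, N = 2690):
  tall red-fruited: 2690 × 1/4 = 672.5
  tall yellow-fruited: 2690 × 1/4 = 672.5
  dwarf red-fruited: 2690 × 1/4 = 672.5
  dwarf yellow-fruited: 2690 × 1/4 = 672.5
χ² = Σ (O − E)² / E
  tall red-fruited: (695 − 672.5)² / 672.5 = 0.7528
  tall yellow-fruited: (702 − 672.5)² / 672.5 = 1.2941
  dwarf red-fruited: (666 − 672.5)² / 672.5 = 0.0628
  dwarf yellow-fruited: (627 − 672.5)² / 672.5 = 3.0784
χ² = 0.7528 + 1.2941 + 0.0628 + 3.0784 = 5.1881 ≈ 5.188
Degrees of freedom = 4 − 1 = 3; critical value at α = 0.05 is 7.815.
Since 5.188 < 7.815, we fail to reject the null hypothesis — the data are consistent with the 1:1:1:1 ratio.

5.188; consistent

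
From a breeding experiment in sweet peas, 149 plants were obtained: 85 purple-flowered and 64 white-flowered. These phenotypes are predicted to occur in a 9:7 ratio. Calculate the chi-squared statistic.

0.038

The 9:7 ratio has 16 parts, so with N = 149 the expected counts are:
  purple-flowered: 149 × 9/16 = 83.8125
  white-flowered: 149 × 7/16 = 65.1875
χ² = Σ (O − E)² / E
  purple-flowered: (85 − 83.8125)² / 83.8125 = 0.0168
  white-flowered: (64 − 65.1875)² / 65.1875 = 0.0216
χ² = 0.0168 + 0.0216 = 0.0384 ≈ 0.038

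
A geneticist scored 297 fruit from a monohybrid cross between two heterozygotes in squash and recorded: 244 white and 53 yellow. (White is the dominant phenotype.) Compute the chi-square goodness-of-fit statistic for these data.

8.109

For a monohybrid cross between heterozygotes with complete dominance, the expected phenotypic ratio is 3:1.
Expected counts for N = 297 under a 3:1 ratio (total parts = 4):
  white: 297 × 3/4 = 222.75
  yellow: 297 × 1/4 = 74.25
χ² = Σ (O − E)² / E
  white: (244 − 222.75)² / 222.75 = 2.0272
  yellow: (53 − 74.25)² / 74.25 = 6.0816
χ² = 2.0272 + 6.0816 = 8.1088 ≈ 8.109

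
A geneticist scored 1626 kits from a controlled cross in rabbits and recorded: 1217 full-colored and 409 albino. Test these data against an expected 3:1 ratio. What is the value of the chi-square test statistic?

The 3:1 ratio has 4 parts, so with N = 1626 the expected counts are:
  full-colored: 1626 × 3/4 = 1219.5
  albino: 1626 × 1/4 = 406.5
χ² = Σ (O − E)² / E
  full-colored: (1217 − 1219.5)² / 1219.5 = 0.0051
  albino: (409 − 406.5)² / 406.5 = 0.0154
χ² = 0.0051 + 0.0154 = 0.0205 ≈ 0.021

0.021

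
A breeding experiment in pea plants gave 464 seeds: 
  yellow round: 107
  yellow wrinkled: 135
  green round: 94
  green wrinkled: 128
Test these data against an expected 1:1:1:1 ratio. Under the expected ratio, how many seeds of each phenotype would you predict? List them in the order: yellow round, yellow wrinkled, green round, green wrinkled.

116, 116, 116, 116

Total ratio parts = 4. Expected numbers out of 464:
  yellow round: 464 × 1/4 = 116
  yellow wrinkled: 464 × 1/4 = 116
  green round: 464 × 1/4 = 116
  green wrinkled: 464 × 1/4 = 116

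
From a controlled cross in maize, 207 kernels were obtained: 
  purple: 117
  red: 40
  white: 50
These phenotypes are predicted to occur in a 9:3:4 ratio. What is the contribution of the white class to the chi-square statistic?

0.059

Total ratio parts = 16. Expected numbers out of 207:
  purple: 207 × 9/16 = 116.4375
  red: 207 × 3/16 = 38.8125
  white: 207 × 4/16 = 51.75
Contribution of white: (50 − 51.75)² / 51.75 = 0.0592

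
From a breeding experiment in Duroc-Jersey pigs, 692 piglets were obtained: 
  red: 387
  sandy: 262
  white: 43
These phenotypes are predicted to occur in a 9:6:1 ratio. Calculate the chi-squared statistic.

0.039

Expected counts for N = 692 under a 9:6:1 ratio (total parts = 16):
  red: 692 × 9/16 = 389.25
  sandy: 692 × 6/16 = 259.5
  white: 692 × 1/16 = 43.25
χ² = Σ (O − E)² / E
  red: (387 − 389.25)² / 389.25 = 0.0130
  sandy: (262 − 259.5)² / 259.5 = 0.0241
  white: (43 − 43.25)² / 43.25 = 0.0014
χ² = 0.0130 + 0.0241 + 0.0014 = 0.0385 ≈ 0.039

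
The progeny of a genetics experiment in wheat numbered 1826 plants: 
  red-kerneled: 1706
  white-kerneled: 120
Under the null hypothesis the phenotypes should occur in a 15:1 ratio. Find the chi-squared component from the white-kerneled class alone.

0.302

Expected counts for N = 1826 under a 15:1 ratio (total parts = 16):
  red-kerneled: 1826 × 15/16 = 1711.875
  white-kerneled: 1826 × 1/16 = 114.125
Contribution of white-kerneled: (120 − 114.125)² / 114.125 = 0.3024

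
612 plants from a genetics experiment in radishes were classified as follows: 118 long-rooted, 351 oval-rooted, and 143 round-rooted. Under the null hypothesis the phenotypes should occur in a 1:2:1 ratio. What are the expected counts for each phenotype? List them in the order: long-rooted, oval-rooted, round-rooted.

153, 306, 153

Expected counts for N = 612 under a 1:2:1 ratio (total parts = 4):
  long-rooted: 612 × 1/4 = 153
  oval-rooted: 612 × 2/4 = 306
  round-rooted: 612 × 1/4 = 153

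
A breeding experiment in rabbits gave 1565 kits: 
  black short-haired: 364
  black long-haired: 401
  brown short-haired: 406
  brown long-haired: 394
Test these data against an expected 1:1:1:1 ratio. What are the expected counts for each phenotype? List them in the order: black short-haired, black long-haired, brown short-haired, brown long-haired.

391.25, 391.25, 391.25, 391.25

Under the 1:1:1:1 hypothesis (Σ ratio = 4, N = 1565):
  black short-haired: 1565 × 1/4 = 391.25
  black long-haired: 1565 × 1/4 = 391.25
  brown short-haired: 1565 × 1/4 = 391.25
  brown long-haired: 1565 × 1/4 = 391.25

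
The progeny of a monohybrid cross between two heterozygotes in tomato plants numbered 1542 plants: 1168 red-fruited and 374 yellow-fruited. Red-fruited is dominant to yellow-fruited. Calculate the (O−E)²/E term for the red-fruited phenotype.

For a monohybrid cross between heterozygotes with complete dominance, the expected phenotypic ratio is 3:1.
Expected counts for N = 1542 under a 3:1 ratio (total parts = 4):
  red-fruited: 1542 × 3/4 = 1156.5
  yellow-fruited: 1542 × 1/4 = 385.5
Contribution of red-fruited: (1168 − 1156.5)² / 1156.5 = 0.1144

0.114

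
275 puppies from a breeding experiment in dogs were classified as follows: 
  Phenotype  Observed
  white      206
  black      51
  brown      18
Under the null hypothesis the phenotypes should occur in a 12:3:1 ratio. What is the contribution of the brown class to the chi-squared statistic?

0.038

Under the 12:3:1 hypothesis (Σ ratio = 16, N = 275):
  white: 275 × 12/16 = 206.25
  black: 275 × 3/16 = 51.5625
  brown: 275 × 1/16 = 17.1875
Contribution of brown: (18 − 17.1875)² / 17.1875 = 0.0384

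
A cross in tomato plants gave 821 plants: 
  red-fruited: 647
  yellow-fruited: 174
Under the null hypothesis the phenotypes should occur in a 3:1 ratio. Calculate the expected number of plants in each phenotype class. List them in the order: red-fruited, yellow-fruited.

Total ratio parts = 4. Expected numbers out of 821:
  red-fruited: 821 × 3/4 = 615.75
  yellow-fruited: 821 × 1/4 = 205.25

615.75, 205.25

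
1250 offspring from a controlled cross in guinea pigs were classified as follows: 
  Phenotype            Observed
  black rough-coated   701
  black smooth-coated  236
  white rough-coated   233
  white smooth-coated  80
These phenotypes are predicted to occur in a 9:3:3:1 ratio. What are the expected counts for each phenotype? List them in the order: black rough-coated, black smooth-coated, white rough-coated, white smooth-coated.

703.125, 234.375, 234.375, 78.125

The 9:3:3:1 ratio has 16 parts, so with N = 1250 the expected counts are:
  black rough-coated: 1250 × 9/16 = 703.125
  black smooth-coated: 1250 × 3/16 = 234.375
  white rough-coated: 1250 × 3/16 = 234.375
  white smooth-coated: 1250 × 1/16 = 78.125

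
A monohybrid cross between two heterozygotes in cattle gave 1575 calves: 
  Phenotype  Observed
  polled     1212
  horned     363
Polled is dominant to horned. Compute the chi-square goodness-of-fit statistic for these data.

For a monohybrid cross between heterozygotes with complete dominance, the expected phenotypic ratio is 3:1.
Total ratio parts = 4. Expected numbers out of 1575:
  polled: 1575 × 3/4 = 1181.25
  horned: 1575 × 1/4 = 393.75
χ² = Σ (O − E)² / E
  polled: (1212 − 1181.25)² / 1181.25 = 0.8005
  horned: (363 − 393.75)² / 393.75 = 2.4014
χ² = 0.8005 + 2.4014 = 3.2019 ≈ 3.202

3.202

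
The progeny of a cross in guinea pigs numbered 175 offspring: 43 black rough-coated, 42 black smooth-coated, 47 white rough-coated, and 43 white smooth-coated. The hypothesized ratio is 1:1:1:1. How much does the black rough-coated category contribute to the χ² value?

Expected counts for N = 175 under a 1:1:1:1 ratio (total parts = 4):
  black rough-coated: 175 × 1/4 = 43.75
  black smooth-coated: 175 × 1/4 = 43.75
  white rough-coated: 175 × 1/4 = 43.75
  white smooth-coated: 175 × 1/4 = 43.75
Contribution of black rough-coated: (43 − 43.75)² / 43.75 = 0.0129

0.013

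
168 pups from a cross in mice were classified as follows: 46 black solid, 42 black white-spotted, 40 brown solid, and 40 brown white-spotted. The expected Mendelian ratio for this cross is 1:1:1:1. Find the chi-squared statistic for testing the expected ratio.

0.571

The 1:1:1:1 ratio has 4 parts, so with N = 168 the expected counts are:
  black solid: 168 × 1/4 = 42
  black white-spotted: 168 × 1/4 = 42
  brown solid: 168 × 1/4 = 42
  brown white-spotted: 168 × 1/4 = 42
χ² = Σ (O − E)² / E
  black solid: (46 − 42)² / 42 = 0.3810
  black white-spotted: (42 − 42)² / 42 = 0.0000
  brown solid: (40 − 42)² / 42 = 0.0952
  brown white-spotted: (40 − 42)² / 42 = 0.0952
χ² = 0.3810 + 0.0000 + 0.0952 + 0.0952 = 0.5714 ≈ 0.571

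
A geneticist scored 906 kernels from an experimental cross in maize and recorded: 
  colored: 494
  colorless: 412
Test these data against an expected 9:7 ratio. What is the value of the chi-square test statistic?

Total ratio parts = 16. Expected numbers out of 906:
  colored: 906 × 9/16 = 509.625
  colorless: 906 × 7/16 = 396.375
χ² = Σ (O − E)² / E
  colored: (494 − 509.625)² / 509.625 = 0.4791
  colorless: (412 − 396.375)² / 396.375 = 0.6159
χ² = 0.4791 + 0.6159 = 1.095

1.095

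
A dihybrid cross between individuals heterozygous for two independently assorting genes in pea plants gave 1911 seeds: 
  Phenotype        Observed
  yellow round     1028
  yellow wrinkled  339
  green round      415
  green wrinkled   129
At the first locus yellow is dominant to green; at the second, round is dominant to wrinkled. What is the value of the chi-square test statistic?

12.824

A dihybrid F₂ with independent assortment and complete dominance at both loci gives a 9:3:3:1 phenotypic ratio.
The 9:3:3:1 ratio has 16 parts, so with N = 1911 the expected counts are:
  yellow round: 1911 × 9/16 = 1074.9375
  yellow wrinkled: 1911 × 3/16 = 358.3125
  green round: 1911 × 3/16 = 358.3125
  green wrinkled: 1911 × 1/16 = 119.4375
χ² = Σ (O − E)² / E
  yellow round: (1028 − 1074.9375)² / 1074.9375 = 2.0495
  yellow wrinkled: (339 − 358.3125)² / 358.3125 = 1.0409
  green round: (415 − 358.3125)² / 358.3125 = 8.9684
  green wrinkled: (129 − 119.4375)² / 119.4375 = 0.7656
χ² = 2.0495 + 1.0409 + 8.9684 + 0.7656 = 12.8244 ≈ 12.824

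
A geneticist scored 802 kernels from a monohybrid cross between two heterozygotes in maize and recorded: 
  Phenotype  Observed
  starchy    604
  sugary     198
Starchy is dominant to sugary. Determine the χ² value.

0.042

For a monohybrid cross between heterozygotes with complete dominance, the expected phenotypic ratio is 3:1.
Expected counts for N = 802 under a 3:1 ratio (total parts = 4):
  starchy: 802 × 3/4 = 601.5
  sugary: 802 × 1/4 = 200.5
χ² = Σ (O − E)² / E
  starchy: (604 − 601.5)² / 601.5 = 0.0104
  sugary: (198 − 200.5)² / 200.5 = 0.0312
χ² = 0.0104 + 0.0312 = 0.0416 ≈ 0.042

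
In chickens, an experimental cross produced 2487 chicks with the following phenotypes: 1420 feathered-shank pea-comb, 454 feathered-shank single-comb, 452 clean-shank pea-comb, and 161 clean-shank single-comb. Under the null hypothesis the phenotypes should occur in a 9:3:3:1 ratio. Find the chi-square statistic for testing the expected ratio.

Under the 9:3:3:1 hypothesis (Σ ratio = 16, N = 2487):
  feathered-shank pea-comb: 2487 × 9/16 = 1398.9375
  feathered-shank single-comb: 2487 × 3/16 = 466.3125
  clean-shank pea-comb: 2487 × 3/16 = 466.3125
  clean-shank single-comb: 2487 × 1/16 = 155.4375
χ² = Σ (O − E)² / E
  feathered-shank pea-comb: (1420 − 1398.9375)² / 1398.9375 = 0.3171
  feathered-shank single-comb: (454 − 466.3125)² / 466.3125 = 0.3251
  clean-shank pea-comb: (452 − 466.3125)² / 466.3125 = 0.4393
  clean-shank single-comb: (161 − 155.4375)² / 155.4375 = 0.1991
χ² = 0.3171 + 0.3251 + 0.4393 + 0.1991 = 1.2806 ≈ 1.281

1.281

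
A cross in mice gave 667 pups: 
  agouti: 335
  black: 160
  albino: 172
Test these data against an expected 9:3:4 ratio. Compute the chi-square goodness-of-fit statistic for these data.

Under the 9:3:4 hypothesis (Σ ratio = 16, N = 667):
  agouti: 667 × 9/16 = 375.1875
  black: 667 × 3/16 = 125.0625
  albino: 667 × 4/16 = 166.75
χ² = Σ (O − E)² / E
  agouti: (335 − 375.1875)² / 375.1875 = 4.3046
  black: (160 − 125.0625)² / 125.0625 = 9.7602
  albino: (172 − 166.75)² / 166.75 = 0.1653
χ² = 4.3046 + 9.7602 + 0.1653 = 14.2301 ≈ 14.230

14.230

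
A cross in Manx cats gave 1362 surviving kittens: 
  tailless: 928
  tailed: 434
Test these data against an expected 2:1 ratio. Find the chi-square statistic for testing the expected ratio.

1.322

The 2:1 ratio has 3 parts, so with N = 1362 the expected counts are:
  tailless: 1362 × 2/3 = 908
  tailed: 1362 × 1/3 = 454
χ² = Σ (O − E)² / E
  tailless: (928 − 908)² / 908 = 0.4405
  tailed: (434 − 454)² / 454 = 0.8811
χ² = 0.4405 + 0.8811 = 1.3216 ≈ 1.322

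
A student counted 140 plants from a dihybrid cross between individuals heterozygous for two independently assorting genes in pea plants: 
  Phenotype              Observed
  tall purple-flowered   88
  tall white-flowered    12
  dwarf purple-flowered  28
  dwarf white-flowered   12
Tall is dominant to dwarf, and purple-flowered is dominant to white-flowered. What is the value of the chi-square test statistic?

10.146

A dihybrid F₂ with independent assortment and complete dominance at both loci gives a 9:3:3:1 phenotypic ratio.
The 9:3:3:1 ratio has 16 parts, so with N = 140 the expected counts are:
  tall purple-flowered: 140 × 9/16 = 78.75
  tall white-flowered: 140 × 3/16 = 26.25
  dwarf purple-flowered: 140 × 3/16 = 26.25
  dwarf white-flowered: 140 × 1/16 = 8.75
χ² = Σ (O − E)² / E
  tall purple-flowered: (88 − 78.75)² / 78.75 = 1.0865
  tall white-flowered: (12 − 26.25)² / 26.25 = 7.7357
  dwarf purple-flowered: (28 − 26.25)² / 26.25 = 0.1167
  dwarf white-flowered: (12 − 8.75)² / 8.75 = 1.2071
χ² = 1.0865 + 7.7357 + 0.1167 + 1.2071 = 10.146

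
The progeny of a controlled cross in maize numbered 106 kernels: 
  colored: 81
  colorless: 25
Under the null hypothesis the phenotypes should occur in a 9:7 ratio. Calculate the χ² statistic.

17.515

Under the 9:7 hypothesis (Σ ratio = 16, N = 106):
  colored: 106 × 9/16 = 59.625
  colorless: 106 × 7/16 = 46.375
χ² = Σ (O − E)² / E
  colored: (81 − 59.625)² / 59.625 = 7.6627
  colorless: (25 − 46.375)² / 46.375 = 9.8521
χ² = 7.6627 + 9.8521 = 17.5148 ≈ 17.515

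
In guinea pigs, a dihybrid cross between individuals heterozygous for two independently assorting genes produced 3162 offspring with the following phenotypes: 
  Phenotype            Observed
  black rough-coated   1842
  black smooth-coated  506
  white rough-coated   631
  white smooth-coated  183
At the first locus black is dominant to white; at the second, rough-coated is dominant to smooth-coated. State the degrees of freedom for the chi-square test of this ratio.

3

A dihybrid F₂ with independent assortment and complete dominance at both loci gives a 9:3:3:1 phenotypic ratio.
A goodness-of-fit test with 4 phenotype classes has df = 4 − 1 = 3.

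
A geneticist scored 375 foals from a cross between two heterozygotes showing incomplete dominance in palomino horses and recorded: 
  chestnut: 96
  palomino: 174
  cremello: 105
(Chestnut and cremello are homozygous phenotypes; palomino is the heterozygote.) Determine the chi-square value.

With incomplete dominance, a heterozygote × heterozygote cross gives a 1:2:1 phenotypic ratio.
Expected counts for N = 375 under a 1:2:1 ratio (total parts = 4):
  chestnut: 375 × 1/4 = 93.75
  palomino: 375 × 2/4 = 187.5
  cremello: 375 × 1/4 = 93.75
χ² = Σ (O − E)² / E
  chestnut: (96 − 93.75)² / 93.75 = 0.0540
  palomino: (174 − 187.5)² / 187.5 = 0.9720
  cremello: (105 − 93.75)² / 93.75 = 1.3500
χ² = 0.0540 + 0.9720 + 1.3500 = 2.376

2.376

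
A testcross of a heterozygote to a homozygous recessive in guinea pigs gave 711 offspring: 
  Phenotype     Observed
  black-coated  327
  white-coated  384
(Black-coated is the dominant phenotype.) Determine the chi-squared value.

4.570

A testcross of a heterozygote (Aa × aa) gives a 1:1 phenotypic ratio.
Expected counts for N = 711 under a 1:1 ratio (total parts = 2):
  black-coated: 711 × 1/2 = 355.5
  white-coated: 711 × 1/2 = 355.5
χ² = Σ (O − E)² / E
  black-coated: (327 − 355.5)² / 355.5 = 2.2848
  white-coated: (384 − 355.5)² / 355.5 = 2.2848
χ² = 2.2848 + 2.2848 = 4.5696 ≈ 4.570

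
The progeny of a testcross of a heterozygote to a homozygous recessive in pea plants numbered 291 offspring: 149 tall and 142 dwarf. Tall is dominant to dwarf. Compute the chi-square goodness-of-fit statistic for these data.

0.168

A testcross of a heterozygote (Aa × aa) gives a 1:1 phenotypic ratio.
The 1:1 ratio has 2 parts, so with N = 291 the expected counts are:
  tall: 291 × 1/2 = 145.5
  dwarf: 291 × 1/2 = 145.5
χ² = Σ (O − E)² / E
  tall: (149 − 145.5)² / 145.5 = 0.0842
  dwarf: (142 − 145.5)² / 145.5 = 0.0842
χ² = 0.0842 + 0.0842 = 0.1684 ≈ 0.168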